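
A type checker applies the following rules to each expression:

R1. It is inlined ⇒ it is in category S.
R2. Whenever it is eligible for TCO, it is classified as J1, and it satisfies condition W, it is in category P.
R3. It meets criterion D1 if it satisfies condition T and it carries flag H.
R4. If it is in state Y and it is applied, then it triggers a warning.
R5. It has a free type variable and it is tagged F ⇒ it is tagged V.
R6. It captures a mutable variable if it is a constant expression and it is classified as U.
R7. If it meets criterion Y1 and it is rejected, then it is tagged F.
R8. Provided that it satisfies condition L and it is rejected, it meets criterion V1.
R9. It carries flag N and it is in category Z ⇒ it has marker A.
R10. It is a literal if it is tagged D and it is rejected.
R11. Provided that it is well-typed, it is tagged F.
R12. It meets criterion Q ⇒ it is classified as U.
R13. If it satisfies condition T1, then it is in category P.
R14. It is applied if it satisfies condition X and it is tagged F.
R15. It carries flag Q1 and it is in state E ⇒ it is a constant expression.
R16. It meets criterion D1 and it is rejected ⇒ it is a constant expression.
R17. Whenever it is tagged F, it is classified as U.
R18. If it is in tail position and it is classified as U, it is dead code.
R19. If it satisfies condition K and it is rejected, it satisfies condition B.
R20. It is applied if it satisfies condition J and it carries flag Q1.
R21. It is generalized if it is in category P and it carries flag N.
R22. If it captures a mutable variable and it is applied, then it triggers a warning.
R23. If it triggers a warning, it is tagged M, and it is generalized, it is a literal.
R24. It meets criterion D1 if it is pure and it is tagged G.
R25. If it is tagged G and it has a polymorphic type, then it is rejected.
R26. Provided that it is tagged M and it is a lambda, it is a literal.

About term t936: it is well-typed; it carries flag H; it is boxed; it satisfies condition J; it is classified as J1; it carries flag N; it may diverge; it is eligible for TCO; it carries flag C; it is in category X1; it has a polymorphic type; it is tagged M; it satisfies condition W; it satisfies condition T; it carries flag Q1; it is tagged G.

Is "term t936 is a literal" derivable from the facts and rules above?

By R2 (it is eligible for TCO, it is classified as J1, it satisfies condition W): it is in category P.
By R3 (it satisfies condition T, it carries flag H): it meets criterion D1.
By R11 (it is well-typed): it is tagged F.
By R17 (it is tagged F): it is classified as U.
By R20 (it satisfies condition J, it carries flag Q1): it is applied.
By R21 (it is in category P, it carries flag N): it is generalized.
By R25 (it is tagged G, it has a polymorphic type): it is rejected.
By R16 (it meets criterion D1, it is rejected): it is a constant expression.
By R6 (it is a constant expression, it is classified as U): it captures a mutable variable.
By R22 (it captures a mutable variable, it is applied): it triggers a warning.
By R23 (it triggers a warning, it is tagged M, it is generalized): it is a literal.

Yes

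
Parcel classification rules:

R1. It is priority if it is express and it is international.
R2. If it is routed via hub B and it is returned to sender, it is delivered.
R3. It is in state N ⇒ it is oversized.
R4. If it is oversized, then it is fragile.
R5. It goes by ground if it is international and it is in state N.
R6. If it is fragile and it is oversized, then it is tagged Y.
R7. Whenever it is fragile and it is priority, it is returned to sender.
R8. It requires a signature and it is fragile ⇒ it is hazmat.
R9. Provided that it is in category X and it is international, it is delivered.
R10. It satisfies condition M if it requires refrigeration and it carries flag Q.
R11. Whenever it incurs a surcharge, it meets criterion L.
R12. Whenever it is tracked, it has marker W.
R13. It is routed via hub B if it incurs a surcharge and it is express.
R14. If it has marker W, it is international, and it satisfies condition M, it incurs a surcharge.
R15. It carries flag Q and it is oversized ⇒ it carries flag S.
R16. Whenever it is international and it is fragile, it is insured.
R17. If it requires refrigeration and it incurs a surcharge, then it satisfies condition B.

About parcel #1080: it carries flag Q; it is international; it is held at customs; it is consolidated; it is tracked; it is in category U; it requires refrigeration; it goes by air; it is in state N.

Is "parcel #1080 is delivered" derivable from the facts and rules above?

Forward chaining from the given facts derives: is oversized, is fragile, goes by ground, is tagged Y, satisfies condition M, has marker W, incurs a surcharge, carries flag S, is insured, satisfies condition B, meets criterion L.
Rules concluding "it is delivered": R2 needs "it is routed via hub B"; R9 needs "it is in category X" — none of these are established.

No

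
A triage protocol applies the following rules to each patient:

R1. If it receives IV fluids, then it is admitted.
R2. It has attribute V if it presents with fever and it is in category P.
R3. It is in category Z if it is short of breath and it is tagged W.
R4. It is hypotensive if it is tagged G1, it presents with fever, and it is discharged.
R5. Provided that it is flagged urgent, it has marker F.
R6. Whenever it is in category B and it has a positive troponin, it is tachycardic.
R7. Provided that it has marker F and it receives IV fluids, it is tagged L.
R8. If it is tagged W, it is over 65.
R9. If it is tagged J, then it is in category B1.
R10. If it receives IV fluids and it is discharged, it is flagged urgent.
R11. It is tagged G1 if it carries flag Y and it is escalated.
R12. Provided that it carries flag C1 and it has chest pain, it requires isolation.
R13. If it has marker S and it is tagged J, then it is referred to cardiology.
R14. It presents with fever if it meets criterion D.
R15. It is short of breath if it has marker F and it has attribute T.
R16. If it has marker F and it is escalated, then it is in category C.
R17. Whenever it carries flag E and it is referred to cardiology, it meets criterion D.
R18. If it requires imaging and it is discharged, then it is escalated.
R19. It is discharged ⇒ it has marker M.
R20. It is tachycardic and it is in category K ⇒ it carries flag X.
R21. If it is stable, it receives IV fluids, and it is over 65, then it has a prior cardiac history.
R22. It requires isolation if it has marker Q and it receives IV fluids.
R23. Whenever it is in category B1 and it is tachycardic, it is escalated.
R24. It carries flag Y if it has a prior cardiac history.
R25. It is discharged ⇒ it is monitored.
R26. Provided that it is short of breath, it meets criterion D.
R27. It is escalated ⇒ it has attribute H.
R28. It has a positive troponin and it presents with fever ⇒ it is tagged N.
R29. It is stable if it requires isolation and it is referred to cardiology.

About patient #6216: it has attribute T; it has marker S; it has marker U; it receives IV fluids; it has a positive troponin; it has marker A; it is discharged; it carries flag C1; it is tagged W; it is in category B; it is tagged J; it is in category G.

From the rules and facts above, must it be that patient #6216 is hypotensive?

No

Forward chaining from the given facts derives: is admitted, is tachycardic, is over 65, is in category B1, is flagged urgent, is referred to cardiology, has marker M, is escalated, is monitored, has attribute H, has marker F, is tagged L, is short of breath, is in category C, meets criterion D, is in category Z, presents with fever, is tagged N.
The only rule concluding "it is hypotensive" is R4, which needs "it is tagged G1"; that is never established.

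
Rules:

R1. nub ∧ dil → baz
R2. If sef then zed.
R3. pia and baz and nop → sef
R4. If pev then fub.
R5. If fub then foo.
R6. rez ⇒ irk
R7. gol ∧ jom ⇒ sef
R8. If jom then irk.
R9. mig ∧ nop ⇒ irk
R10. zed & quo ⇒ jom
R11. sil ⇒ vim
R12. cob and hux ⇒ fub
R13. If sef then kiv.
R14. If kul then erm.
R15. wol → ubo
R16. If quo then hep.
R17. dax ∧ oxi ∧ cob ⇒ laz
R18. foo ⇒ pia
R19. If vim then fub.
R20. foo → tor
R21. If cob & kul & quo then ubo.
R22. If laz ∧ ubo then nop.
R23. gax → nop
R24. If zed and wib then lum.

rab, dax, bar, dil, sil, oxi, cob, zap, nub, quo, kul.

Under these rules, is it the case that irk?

baz  (by R1: nub, dil)
vim  (by R11: sil)
laz  (by R17: dax, oxi, cob)
fub  (by R19: vim)
ubo  (by R21: cob, kul, quo)
nop  (by R22: laz, ubo)
foo  (by R5: fub)
pia  (by R18: foo)
sef  (by R3: pia, baz, nop)
zed  (by R2: sef)
jom  (by R10: zed, quo)
irk  (by R8: jom)

Yes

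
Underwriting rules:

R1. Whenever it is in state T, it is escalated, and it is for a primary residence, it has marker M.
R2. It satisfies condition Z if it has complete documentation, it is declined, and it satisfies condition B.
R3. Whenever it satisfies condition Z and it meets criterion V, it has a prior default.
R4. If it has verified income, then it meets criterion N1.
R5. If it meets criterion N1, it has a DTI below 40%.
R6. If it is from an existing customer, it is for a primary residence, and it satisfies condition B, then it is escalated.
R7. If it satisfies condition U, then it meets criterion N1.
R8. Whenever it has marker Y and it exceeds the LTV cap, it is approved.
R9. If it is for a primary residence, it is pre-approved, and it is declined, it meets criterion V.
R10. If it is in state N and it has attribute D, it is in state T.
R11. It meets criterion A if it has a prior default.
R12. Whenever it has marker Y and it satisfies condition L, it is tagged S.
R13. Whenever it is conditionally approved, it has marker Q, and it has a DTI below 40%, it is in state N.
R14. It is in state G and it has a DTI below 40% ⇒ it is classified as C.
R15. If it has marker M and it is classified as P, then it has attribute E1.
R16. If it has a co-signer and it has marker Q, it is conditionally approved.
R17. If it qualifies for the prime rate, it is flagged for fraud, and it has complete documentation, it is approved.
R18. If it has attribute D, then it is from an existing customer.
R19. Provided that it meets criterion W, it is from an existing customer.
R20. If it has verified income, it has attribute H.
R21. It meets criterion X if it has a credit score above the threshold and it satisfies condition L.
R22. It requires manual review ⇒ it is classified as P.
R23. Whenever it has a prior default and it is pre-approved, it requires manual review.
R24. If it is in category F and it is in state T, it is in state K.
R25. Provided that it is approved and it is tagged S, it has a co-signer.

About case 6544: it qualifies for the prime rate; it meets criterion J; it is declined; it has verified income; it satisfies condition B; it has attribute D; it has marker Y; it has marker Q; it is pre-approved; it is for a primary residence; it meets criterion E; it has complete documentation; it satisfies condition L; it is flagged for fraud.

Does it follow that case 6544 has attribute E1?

By R2 (it has complete documentation, it is declined, it satisfies condition B): it satisfies condition Z.
By R4 (it has verified income): it meets criterion N1.
By R5 (it meets criterion N1): it has a DTI below 40%.
By R9 (it is for a primary residence, it is pre-approved, it is declined): it meets criterion V.
By R12 (it has marker Y, it satisfies condition L): it is tagged S.
By R17 (it qualifies for the prime rate, it is flagged for fraud, it has complete documentation): it is approved.
By R18 (it has attribute D): it is from an existing customer.
By R25 (it is approved, it is tagged S): it has a co-signer.
By R3 (it satisfies condition Z, it meets criterion V): it has a prior default.
By R6 (it is from an existing customer, it is for a primary residence, it satisfies condition B): it is escalated.
By R16 (it has a co-signer, it has marker Q): it is conditionally approved.
By R23 (it has a prior default, it is pre-approved): it requires manual review.
By R13 (it is conditionally approved, it has marker Q, it has a DTI below 40%): it is in state N.
By R22 (it requires manual review): it is classified as P.
By R10 (it is in state N, it has attribute D): it is in state T.
By R1 (it is in state T, it is escalated, it is for a primary residence): it has marker M.
By R15 (it has marker M, it is classified as P): it has attribute E1.

Yes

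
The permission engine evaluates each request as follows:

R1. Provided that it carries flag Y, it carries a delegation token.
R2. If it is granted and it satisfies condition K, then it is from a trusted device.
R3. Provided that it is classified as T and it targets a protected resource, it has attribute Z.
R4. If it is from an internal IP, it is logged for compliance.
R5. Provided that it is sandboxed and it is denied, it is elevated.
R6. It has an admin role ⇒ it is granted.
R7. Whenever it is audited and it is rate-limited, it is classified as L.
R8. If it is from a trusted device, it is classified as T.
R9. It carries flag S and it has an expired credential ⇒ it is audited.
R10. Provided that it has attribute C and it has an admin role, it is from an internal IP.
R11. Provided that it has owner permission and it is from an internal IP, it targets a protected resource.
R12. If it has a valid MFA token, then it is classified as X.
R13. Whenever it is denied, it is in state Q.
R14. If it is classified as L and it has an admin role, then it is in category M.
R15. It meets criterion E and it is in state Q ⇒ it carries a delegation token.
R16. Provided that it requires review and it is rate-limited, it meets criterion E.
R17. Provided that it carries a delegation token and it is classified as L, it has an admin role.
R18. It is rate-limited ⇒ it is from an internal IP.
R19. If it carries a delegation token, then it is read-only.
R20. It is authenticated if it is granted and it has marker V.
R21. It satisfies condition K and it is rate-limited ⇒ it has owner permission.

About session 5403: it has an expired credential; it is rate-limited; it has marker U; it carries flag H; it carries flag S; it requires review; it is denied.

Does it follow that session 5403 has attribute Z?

Forward chaining from the given facts derives: is audited, is in state Q, meets criterion E, is from an internal IP, is logged for compliance, is classified as L, carries a delegation token, has an admin role, is read-only, is granted, is in category M.
The only rule concluding "it has attribute Z" is R3, which needs "it is classified as T"; that is never established.

No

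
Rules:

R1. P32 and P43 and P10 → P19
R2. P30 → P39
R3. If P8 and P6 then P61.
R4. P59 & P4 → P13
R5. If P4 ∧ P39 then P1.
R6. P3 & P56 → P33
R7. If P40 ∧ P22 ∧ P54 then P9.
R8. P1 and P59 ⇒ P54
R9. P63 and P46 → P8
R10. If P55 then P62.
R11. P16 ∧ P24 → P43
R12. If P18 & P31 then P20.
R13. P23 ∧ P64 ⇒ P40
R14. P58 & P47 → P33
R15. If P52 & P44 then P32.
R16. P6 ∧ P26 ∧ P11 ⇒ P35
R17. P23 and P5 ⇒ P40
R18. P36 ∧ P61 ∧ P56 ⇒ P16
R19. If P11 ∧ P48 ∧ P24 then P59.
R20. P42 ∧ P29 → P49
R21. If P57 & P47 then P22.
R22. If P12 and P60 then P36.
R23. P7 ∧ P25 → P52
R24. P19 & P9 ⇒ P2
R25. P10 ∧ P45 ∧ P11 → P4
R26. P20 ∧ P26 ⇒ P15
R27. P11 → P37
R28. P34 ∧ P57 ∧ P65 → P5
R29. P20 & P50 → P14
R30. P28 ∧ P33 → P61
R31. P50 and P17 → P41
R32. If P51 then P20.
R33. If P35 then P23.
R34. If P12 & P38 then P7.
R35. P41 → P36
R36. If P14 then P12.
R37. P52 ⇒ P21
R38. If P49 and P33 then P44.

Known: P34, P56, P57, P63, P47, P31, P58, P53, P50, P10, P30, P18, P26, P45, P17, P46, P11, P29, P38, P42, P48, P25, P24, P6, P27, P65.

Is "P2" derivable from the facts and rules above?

P39  (by R2: P30)
P8  (by R9: P63, P46)
P20  (by R12: P18, P31)
P33  (by R14: P58, P47)
P35  (by R16: P6, P26, P11)
P59  (by R19: P11, P48, P24)
P49  (by R20: P42, P29)
P22  (by R21: P57, P47)
P4  (by R25: P10, P45, P11)
P5  (by R28: P34, P57, P65)
P14  (by R29: P20, P50)
P41  (by R31: P50, P17)
P23  (by R33: P35)
P36  (by R35: P41)
P12  (by R36: P14)
P44  (by R38: P49, P33)
P61  (by R3: P8, P6)
P1  (by R5: P4, P39)
P54  (by R8: P1, P59)
P40  (by R17: P23, P5)
P16  (by R18: P36, P61, P56)
P7  (by R34: P12, P38)
P9  (by R7: P40, P22, P54)
P43  (by R11: P16, P24)
P52  (by R23: P7, P25)
P32  (by R15: P52, P44)
P19  (by R1: P32, P43, P10)
P2  (by R24: P19, P9)

Yes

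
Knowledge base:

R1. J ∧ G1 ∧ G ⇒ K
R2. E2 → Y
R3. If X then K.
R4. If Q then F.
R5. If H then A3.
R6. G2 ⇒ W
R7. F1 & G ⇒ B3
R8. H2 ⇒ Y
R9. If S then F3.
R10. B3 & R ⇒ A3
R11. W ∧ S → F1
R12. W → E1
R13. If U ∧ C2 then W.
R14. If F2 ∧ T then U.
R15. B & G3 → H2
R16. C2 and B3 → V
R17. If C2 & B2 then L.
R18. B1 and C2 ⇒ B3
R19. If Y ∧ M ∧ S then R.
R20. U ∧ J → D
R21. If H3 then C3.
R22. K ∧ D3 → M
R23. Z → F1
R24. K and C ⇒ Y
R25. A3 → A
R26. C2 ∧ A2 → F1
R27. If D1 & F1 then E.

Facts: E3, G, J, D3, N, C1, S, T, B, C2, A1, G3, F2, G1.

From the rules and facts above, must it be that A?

Yes

K  (by R1: J, G1, G)
U  (by R14: F2, T)
H2  (by R15: B, G3)
M  (by R22: K, D3)
Y  (by R8: H2)
W  (by R13: U, C2)
R  (by R19: Y, M, S)
F1  (by R11: W, S)
B3  (by R7: F1, G)
A3  (by R10: B3, R)
A  (by R25: A3)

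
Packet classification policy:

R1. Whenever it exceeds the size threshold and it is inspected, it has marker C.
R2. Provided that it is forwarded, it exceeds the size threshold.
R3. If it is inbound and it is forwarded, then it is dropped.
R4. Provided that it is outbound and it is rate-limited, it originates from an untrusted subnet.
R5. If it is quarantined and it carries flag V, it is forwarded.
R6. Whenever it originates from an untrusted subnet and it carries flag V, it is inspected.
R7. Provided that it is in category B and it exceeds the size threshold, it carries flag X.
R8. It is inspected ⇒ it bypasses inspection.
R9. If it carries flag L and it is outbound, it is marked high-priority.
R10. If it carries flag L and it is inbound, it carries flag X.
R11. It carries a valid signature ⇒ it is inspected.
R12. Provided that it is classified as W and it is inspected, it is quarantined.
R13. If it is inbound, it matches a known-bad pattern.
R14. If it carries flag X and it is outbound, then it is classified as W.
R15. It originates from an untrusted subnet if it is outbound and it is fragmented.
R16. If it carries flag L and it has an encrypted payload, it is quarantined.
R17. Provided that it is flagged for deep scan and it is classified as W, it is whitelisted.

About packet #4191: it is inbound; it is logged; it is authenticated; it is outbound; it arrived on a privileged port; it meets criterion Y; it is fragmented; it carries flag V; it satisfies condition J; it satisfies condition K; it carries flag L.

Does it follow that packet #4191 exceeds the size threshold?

Yes

By R10 (it carries flag L, it is inbound): it carries flag X.
By R14 (it carries flag X, it is outbound): it is classified as W.
By R15 (it is outbound, it is fragmented): it originates from an untrusted subnet.
By R6 (it originates from an untrusted subnet, it carries flag V): it is inspected.
By R12 (it is classified as W, it is inspected): it is quarantined.
By R5 (it is quarantined, it carries flag V): it is forwarded.
By R2 (it is forwarded): it exceeds the size threshold.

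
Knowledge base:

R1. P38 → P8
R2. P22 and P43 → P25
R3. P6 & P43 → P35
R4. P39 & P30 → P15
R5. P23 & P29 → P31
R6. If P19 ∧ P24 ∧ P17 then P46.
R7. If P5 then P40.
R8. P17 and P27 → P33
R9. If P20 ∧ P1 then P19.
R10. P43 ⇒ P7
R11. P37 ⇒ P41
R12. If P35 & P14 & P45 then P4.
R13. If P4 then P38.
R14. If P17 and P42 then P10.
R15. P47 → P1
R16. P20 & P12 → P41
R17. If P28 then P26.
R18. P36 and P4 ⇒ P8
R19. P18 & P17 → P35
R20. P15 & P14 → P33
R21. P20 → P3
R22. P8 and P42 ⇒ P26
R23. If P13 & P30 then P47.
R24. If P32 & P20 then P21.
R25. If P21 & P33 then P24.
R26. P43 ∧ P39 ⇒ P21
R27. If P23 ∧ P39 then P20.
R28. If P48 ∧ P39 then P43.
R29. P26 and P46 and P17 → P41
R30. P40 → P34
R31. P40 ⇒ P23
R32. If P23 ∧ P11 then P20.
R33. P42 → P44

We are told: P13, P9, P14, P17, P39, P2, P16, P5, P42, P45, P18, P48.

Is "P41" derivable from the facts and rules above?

Forward chaining from the given facts derives: P40, P10, P35, P43, P34, P23, P44, P7, P4, P38, P21, P20, P8, P3, P26.
Rules concluding P41: R11 needs P37; R16 needs P12; R29 needs P46 — none of these are established.

No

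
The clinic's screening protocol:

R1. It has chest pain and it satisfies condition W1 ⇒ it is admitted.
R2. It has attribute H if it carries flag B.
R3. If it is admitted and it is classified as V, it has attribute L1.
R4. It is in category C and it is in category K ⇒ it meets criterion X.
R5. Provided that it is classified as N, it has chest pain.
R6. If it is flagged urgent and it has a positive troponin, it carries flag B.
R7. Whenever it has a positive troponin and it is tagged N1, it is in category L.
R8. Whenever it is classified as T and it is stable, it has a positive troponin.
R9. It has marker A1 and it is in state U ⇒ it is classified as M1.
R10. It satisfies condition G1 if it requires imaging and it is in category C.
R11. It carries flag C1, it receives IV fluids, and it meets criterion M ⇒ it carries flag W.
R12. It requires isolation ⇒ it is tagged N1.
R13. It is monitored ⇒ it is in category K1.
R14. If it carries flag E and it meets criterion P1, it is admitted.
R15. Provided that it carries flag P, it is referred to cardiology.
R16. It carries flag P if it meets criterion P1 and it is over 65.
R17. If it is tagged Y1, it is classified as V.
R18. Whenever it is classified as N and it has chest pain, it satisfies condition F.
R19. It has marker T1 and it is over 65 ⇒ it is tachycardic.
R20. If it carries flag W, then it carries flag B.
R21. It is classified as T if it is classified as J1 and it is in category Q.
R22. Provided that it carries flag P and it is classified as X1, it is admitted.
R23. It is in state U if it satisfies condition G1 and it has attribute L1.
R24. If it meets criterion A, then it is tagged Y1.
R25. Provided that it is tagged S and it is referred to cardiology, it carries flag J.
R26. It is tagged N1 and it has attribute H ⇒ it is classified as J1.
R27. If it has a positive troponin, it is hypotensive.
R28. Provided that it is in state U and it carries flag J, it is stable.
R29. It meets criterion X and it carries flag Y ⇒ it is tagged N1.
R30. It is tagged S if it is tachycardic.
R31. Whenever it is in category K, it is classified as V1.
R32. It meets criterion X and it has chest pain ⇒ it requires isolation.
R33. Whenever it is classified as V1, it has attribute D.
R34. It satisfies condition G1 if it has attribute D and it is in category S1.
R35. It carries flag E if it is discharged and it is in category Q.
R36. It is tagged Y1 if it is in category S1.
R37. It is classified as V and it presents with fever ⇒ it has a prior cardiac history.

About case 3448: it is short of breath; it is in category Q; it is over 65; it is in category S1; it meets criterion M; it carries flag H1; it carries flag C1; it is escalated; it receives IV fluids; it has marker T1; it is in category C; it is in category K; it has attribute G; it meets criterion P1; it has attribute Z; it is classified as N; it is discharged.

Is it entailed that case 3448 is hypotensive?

By R4 (it is in category C, it is in category K): it meets criterion X.
By R5 (it is classified as N): it has chest pain.
By R11 (it carries flag C1, it receives IV fluids, it meets criterion M): it carries flag W.
By R16 (it meets criterion P1, it is over 65): it carries flag P.
By R19 (it has marker T1, it is over 65): it is tachycardic.
By R20 (it carries flag W): it carries flag B.
By R30 (it is tachycardic): it is tagged S.
By R31 (it is in category K): it is classified as V1.
By R32 (it meets criterion X, it has chest pain): it requires isolation.
By R33 (it is classified as V1): it has attribute D.
By R34 (it has attribute D, it is in category S1): it satisfies condition G1.
By R35 (it is discharged, it is in category Q): it carries flag E.
By R36 (it is in category S1): it is tagged Y1.
By R2 (it carries flag B): it has attribute H.
By R12 (it requires isolation): it is tagged N1.
By R14 (it carries flag E, it meets criterion P1): it is admitted.
By R15 (it carries flag P): it is referred to cardiology.
By R17 (it is tagged Y1): it is classified as V.
By R25 (it is tagged S, it is referred to cardiology): it carries flag J.
By R26 (it is tagged N1, it has attribute H): it is classified as J1.
By R3 (it is admitted, it is classified as V): it has attribute L1.
By R21 (it is classified as J1, it is in category Q): it is classified as T.
By R23 (it satisfies condition G1, it has attribute L1): it is in state U.
By R28 (it is in state U, it carries flag J): it is stable.
By R8 (it is classified as T, it is stable): it has a positive troponin.
By R27 (it has a positive troponin): it is hypotensive.

Yes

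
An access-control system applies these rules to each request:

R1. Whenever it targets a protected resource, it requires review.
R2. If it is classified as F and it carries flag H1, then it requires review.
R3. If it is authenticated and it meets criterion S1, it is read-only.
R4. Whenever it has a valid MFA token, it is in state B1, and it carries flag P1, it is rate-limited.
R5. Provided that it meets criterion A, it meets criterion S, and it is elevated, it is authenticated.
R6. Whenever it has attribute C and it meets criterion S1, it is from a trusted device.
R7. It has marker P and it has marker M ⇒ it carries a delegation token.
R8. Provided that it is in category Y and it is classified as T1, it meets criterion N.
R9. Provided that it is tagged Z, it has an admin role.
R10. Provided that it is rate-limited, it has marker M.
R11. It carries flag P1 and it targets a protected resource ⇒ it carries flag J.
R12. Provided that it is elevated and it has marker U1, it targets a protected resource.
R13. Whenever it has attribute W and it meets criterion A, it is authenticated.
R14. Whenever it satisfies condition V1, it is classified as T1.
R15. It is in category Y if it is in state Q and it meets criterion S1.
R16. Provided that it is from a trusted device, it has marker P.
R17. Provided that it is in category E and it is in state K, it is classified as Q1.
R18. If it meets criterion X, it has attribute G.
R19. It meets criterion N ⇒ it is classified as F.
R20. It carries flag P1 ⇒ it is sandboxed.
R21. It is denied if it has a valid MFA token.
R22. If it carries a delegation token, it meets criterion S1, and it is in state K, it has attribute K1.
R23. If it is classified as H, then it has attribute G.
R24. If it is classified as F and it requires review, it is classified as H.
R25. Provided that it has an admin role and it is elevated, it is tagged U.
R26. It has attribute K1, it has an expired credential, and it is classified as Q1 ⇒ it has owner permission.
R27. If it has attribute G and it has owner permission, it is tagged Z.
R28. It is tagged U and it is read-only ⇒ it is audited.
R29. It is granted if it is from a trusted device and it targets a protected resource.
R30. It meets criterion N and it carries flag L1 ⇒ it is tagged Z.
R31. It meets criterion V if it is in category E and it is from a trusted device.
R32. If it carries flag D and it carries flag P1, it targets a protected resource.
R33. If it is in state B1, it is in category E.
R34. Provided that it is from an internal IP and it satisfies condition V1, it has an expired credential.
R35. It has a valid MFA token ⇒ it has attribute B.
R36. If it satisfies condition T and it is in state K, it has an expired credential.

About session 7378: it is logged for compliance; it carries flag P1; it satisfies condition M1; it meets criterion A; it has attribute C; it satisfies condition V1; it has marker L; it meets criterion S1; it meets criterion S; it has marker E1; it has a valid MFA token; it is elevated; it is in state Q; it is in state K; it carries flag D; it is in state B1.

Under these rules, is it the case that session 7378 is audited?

No

Forward chaining from the given facts derives: is rate-limited, is authenticated, is from a trusted device, has marker M, is classified as T1, is in category Y, has marker P, is sandboxed, is denied, targets a protected resource, is in category E, has attribute B, requires review, is read-only, carries a delegation token, meets criterion N, carries flag J, is classified as Q1, is classified as F, has attribute K1, is classified as H, is granted, meets criterion V, has attribute G.
The only rule concluding "it is audited" is R28, which needs "it is tagged U"; that is never established.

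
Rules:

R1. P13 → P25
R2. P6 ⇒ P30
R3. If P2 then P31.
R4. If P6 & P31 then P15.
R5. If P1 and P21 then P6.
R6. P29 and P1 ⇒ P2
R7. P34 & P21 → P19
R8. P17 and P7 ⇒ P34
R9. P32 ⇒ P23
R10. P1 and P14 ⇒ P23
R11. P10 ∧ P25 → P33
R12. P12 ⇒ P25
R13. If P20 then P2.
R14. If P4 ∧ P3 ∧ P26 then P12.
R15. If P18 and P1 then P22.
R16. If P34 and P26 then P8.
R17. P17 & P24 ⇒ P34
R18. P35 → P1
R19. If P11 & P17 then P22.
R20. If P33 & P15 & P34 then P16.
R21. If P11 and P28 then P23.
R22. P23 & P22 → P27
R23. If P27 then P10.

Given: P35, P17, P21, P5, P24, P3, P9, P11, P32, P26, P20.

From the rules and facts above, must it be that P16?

Forward chaining from the given facts derives: P23, P2, P34, P1, P22, P27, P10, P31, P6, P19, P8, P30, P15.
The only rule concluding P16 is R20, which needs P33; that is never established.

No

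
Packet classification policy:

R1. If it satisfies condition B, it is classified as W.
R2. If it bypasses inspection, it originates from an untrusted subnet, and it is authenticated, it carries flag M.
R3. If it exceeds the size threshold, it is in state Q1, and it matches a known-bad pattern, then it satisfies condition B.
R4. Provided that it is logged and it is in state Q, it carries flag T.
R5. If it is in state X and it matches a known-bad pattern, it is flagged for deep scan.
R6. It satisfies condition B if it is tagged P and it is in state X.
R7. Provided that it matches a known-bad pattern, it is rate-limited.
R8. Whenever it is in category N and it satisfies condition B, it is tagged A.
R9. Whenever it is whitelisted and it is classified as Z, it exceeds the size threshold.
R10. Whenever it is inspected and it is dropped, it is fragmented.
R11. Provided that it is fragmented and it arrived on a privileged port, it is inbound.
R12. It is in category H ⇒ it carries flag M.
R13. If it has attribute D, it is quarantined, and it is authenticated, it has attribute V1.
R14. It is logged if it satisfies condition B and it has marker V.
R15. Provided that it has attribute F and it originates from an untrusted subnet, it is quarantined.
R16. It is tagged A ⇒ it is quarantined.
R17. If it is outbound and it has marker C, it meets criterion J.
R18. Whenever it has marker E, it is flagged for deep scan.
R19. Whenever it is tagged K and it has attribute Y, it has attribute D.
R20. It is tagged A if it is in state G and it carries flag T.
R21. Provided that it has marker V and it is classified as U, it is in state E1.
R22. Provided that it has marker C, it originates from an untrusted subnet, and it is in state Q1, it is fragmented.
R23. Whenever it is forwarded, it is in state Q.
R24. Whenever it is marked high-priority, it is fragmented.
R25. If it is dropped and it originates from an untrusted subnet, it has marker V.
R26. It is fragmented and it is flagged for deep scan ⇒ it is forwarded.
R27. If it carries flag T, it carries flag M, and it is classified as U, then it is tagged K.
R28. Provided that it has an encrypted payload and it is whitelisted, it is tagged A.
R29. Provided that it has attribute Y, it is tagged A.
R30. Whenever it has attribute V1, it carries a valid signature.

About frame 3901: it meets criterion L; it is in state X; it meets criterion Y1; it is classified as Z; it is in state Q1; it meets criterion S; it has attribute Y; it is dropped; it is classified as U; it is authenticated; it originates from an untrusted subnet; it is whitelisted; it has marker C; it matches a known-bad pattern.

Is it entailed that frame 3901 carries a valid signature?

No

Forward chaining from the given facts derives: is flagged for deep scan, is rate-limited, exceeds the size threshold, is fragmented, has marker V, is forwarded, is tagged A, satisfies condition B, is logged, is quarantined, is in state E1, is in state Q, is classified as W, carries flag T.
The only rule concluding "it carries a valid signature" is R30, which needs "it has attribute V1"; that is never established.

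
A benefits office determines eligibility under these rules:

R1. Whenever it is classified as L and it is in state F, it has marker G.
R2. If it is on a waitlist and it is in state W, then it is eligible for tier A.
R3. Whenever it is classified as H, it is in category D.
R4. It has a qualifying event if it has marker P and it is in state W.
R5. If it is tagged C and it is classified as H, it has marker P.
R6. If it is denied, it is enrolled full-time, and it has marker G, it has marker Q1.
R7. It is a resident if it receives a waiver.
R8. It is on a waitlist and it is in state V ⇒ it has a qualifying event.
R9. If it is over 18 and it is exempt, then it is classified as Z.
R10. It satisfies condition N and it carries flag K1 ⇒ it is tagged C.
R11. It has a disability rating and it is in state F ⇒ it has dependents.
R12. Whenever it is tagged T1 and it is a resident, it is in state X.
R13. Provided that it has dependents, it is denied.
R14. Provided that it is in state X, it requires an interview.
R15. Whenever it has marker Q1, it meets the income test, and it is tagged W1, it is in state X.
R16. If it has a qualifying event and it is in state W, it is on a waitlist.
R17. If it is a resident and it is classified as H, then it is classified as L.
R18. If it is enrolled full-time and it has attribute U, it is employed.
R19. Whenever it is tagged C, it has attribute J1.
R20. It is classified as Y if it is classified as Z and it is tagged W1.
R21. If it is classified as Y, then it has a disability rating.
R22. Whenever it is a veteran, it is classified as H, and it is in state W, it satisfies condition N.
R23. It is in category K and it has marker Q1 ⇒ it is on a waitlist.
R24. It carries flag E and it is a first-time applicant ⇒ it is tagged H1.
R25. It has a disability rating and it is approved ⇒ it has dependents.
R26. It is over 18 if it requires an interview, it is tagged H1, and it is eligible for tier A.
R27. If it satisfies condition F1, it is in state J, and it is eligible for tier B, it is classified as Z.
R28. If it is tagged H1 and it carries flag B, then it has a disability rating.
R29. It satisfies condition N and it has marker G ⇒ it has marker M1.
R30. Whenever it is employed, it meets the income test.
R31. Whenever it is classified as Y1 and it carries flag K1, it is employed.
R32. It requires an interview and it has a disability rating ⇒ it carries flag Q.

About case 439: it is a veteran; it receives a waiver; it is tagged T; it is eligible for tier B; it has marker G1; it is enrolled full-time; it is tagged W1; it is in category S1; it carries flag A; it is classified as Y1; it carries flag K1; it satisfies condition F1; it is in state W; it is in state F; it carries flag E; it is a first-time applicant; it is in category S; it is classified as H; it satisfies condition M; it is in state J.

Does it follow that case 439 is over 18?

Yes

By R7 (it receives a waiver): it is a resident.
By R17 (it is a resident, it is classified as H): it is classified as L.
By R22 (it is a veteran, it is classified as H, it is in state W): it satisfies condition N.
By R24 (it carries flag E, it is a first-time applicant): it is tagged H1.
By R27 (it satisfies condition F1, it is in state J, it is eligible for tier B): it is classified as Z.
By R31 (it is classified as Y1, it carries flag K1): it is employed.
By R1 (it is classified as L, it is in state F): it has marker G.
By R10 (it satisfies condition N, it carries flag K1): it is tagged C.
By R20 (it is classified as Z, it is tagged W1): it is classified as Y.
By R21 (it is classified as Y): it has a disability rating.
By R30 (it is employed): it meets the income test.
By R5 (it is tagged C, it is classified as H): it has marker P.
By R11 (it has a disability rating, it is in state F): it has dependents.
By R13 (it has dependents): it is denied.
By R4 (it has marker P, it is in state W): it has a qualifying event.
By R6 (it is denied, it is enrolled full-time, it has marker G): it has marker Q1.
By R15 (it has marker Q1, it meets the income test, it is tagged W1): it is in state X.
By R16 (it has a qualifying event, it is in state W): it is on a waitlist.
By R2 (it is on a waitlist, it is in state W): it is eligible for tier A.
By R14 (it is in state X): it requires an interview.
By R26 (it requires an interview, it is tagged H1, it is eligible for tier A): it is over 18.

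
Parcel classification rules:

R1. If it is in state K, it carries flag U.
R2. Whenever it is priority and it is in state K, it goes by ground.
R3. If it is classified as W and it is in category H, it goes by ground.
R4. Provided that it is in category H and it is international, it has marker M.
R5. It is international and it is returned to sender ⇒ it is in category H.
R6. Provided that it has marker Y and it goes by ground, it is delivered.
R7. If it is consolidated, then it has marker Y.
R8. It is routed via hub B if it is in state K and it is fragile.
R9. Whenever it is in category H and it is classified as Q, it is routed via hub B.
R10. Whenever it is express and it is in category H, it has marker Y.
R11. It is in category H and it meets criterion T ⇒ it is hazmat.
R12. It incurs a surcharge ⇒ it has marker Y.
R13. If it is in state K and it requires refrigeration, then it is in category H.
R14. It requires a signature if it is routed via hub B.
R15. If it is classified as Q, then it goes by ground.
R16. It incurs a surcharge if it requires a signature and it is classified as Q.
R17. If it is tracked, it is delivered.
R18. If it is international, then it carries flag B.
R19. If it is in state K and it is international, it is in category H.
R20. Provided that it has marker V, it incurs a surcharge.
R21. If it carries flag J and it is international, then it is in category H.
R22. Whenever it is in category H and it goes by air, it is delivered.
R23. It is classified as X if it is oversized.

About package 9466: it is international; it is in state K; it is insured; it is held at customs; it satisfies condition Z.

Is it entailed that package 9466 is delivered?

No

Forward chaining from the given facts derives: carries flag U, carries flag B, is in category H, has marker M.
Rules concluding "it is delivered": R6 needs "it has marker Y"; R17 needs "it is tracked"; R22 needs "it goes by air" — none of these are established.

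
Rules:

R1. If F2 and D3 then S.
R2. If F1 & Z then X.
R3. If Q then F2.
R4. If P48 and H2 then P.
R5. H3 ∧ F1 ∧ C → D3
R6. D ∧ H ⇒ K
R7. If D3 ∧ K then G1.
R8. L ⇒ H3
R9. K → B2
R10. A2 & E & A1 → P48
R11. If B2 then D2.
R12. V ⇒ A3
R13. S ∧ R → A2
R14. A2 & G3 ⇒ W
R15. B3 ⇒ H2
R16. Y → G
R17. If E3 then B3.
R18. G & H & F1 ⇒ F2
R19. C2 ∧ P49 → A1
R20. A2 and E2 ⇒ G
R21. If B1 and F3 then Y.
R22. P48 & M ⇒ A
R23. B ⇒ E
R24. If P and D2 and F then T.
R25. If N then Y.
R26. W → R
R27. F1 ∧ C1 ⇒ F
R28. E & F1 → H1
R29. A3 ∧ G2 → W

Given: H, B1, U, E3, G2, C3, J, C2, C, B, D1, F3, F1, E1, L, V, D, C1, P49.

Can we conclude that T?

K  (by R6: D, H)
H3  (by R8: L)
B2  (by R9: K)
D2  (by R11: B2)
A3  (by R12: V)
B3  (by R17: E3)
A1  (by R19: C2, P49)
Y  (by R21: B1, F3)
E  (by R23: B)
F  (by R27: F1, C1)
W  (by R29: A3, G2)
D3  (by R5: H3, F1, C)
H2  (by R15: B3)
G  (by R16: Y)
F2  (by R18: G, H, F1)
R  (by R26: W)
S  (by R1: F2, D3)
A2  (by R13: S, R)
P48  (by R10: A2, E, A1)
P  (by R4: P48, H2)
T  (by R24: P, D2, F)

Yes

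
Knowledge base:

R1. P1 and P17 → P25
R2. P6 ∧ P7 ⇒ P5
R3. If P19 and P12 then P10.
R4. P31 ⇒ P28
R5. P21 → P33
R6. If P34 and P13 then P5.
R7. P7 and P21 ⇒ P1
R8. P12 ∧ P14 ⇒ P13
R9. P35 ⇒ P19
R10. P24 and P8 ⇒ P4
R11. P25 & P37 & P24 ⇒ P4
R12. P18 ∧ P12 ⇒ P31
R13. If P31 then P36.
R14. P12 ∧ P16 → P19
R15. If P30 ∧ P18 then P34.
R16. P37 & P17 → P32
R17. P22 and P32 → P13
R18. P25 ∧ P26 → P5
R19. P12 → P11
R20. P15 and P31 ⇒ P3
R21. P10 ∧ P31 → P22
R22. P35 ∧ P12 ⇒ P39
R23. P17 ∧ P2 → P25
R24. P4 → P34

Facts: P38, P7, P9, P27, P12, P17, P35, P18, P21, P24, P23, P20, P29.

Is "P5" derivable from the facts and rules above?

Forward chaining from the given facts derives: P33, P1, P19, P31, P36, P11, P39, P25, P10, P28, P22.
Rules concluding P5: R2 needs P6; R6 needs P34; R18 needs P26 — none of these are established.

No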